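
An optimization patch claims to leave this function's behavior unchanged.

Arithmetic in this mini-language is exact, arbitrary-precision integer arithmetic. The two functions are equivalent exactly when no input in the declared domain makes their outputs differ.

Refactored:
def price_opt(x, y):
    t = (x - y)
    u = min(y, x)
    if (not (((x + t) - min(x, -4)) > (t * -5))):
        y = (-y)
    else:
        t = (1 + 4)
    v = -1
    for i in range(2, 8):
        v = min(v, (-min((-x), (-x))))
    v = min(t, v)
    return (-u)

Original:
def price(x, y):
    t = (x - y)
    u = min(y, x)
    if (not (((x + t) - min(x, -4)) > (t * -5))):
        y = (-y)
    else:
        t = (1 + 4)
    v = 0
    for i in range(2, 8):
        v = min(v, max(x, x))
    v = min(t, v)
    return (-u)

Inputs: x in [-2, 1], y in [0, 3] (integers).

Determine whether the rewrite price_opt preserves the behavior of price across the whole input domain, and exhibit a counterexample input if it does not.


Equivalent. Although `0` became `-1`, no input in the stated domain can expose it.
Across all 16 domain points the two functions coincide.
Tracing x=-1, y=0: price: t=-1, then u=-1, then (not (((x + t) - min(x, -4)) > (t * -5))) is true, then y=0, then v=0, then (i=2), then v=-1, then (i=3), then v=-1, then (i=4), then v=-1, then (i=5), then v=-1, then (i=6), then v=-1, then (i=7), then v=-1, then v=-1, then returns 1 | price_opt: t=-1, then u=-1, then (not (((x + t) - min(x, -4)) > (t * -5))) is true, then y=0, then v=-1, then (i=2), then v=-1, then (i=3), then v=-1, then (i=4), then v=-1, then (i=5), then v=-1, then (i=6), then v=-1, then (i=7), then v=-1, then v=-1, then returns 1 — matching result 1.
verdict: equivalent


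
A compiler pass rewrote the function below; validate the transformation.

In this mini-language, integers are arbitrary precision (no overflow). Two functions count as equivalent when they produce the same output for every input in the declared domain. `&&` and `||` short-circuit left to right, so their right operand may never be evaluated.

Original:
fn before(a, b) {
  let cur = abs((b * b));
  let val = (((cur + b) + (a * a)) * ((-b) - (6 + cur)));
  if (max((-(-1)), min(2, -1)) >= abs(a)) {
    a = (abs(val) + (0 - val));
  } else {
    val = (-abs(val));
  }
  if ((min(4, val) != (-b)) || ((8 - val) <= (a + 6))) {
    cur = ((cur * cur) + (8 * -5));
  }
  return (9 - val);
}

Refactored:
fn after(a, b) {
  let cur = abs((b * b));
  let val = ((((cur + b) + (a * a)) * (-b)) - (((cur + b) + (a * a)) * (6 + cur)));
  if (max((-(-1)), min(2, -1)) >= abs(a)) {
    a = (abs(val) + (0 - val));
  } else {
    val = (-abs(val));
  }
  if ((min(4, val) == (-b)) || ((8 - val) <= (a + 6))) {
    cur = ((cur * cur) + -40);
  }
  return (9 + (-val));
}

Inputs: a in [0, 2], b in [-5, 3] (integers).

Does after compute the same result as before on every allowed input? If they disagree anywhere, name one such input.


Although `(min(4, val) != (-b))` became `(min(4, val) == (-b))`, no input in the stated domain can expose it; all 27 inputs agree.
verdict: equivalent


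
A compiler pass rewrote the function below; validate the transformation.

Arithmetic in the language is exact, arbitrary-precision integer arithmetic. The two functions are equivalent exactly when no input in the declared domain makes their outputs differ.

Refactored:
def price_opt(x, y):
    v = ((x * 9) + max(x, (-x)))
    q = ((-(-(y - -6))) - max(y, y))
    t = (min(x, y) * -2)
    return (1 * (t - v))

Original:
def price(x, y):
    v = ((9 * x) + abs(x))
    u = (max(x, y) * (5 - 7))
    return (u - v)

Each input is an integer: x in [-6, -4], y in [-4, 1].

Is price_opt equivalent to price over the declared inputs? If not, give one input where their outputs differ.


The rewrite breaks on x=-6, y=-4, where the results are 56 and 60.
price: v := -48 | u := 8 | result 56
price_opt: v := -48 | q := 6 | t := 12 | result 60
verdict: not equivalent; witness: x=-6, y=-4


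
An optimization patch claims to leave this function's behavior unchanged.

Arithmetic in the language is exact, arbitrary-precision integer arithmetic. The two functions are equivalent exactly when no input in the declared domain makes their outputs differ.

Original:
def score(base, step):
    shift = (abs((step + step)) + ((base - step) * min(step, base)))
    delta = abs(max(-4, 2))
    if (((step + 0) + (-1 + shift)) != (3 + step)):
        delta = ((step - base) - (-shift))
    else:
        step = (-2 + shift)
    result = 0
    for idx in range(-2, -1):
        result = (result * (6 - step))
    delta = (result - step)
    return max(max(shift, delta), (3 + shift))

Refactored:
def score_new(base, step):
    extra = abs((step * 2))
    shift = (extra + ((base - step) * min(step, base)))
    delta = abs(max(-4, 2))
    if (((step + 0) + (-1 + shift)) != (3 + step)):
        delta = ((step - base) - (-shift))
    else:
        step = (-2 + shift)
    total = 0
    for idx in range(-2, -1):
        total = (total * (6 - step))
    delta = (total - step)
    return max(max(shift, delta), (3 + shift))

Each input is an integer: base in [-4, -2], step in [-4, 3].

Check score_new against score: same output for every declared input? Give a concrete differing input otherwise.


Side by side, the visible changes include: local variable names differ, plus constant usage differs, plus arithmetic usage differs, plus statement counts differ.
One worked example (base=-3, step=2) — score: shift = 19; delta = 2; (((step + 0) + (-1 + shift)) != (3 + step)) -> true; delta = 24; result = 0; [idx=-2]; result = 0; delta = -2; return 22; score_new: extra = 4; shift = 19; delta = 2; (((step + 0) + (-1 + shift)) != (3 + step)) -> true; delta = 24; total = 0; [idx=-2]; total = 0; delta = -2; return 22; agreement on 22.
Across all 24 domain points the two functions coincide.
verdict: equivalent


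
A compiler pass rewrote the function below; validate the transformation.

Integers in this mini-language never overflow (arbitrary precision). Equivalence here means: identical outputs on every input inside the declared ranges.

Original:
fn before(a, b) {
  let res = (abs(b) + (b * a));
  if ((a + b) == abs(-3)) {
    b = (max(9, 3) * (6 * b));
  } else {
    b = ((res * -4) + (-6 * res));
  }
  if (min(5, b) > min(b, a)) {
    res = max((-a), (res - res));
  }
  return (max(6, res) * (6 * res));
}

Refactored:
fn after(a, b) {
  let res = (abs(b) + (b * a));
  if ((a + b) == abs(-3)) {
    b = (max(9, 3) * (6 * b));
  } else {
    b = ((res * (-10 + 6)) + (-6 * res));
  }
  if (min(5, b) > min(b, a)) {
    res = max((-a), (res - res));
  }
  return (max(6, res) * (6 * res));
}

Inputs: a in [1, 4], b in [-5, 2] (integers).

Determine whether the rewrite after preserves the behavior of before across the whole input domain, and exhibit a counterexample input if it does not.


The two versions differ — the changes include constant usage differs, arithmetic usage differs.
Tracing a=1, b=-4: before: res = 0; ((a + b) == abs(-3)) -> false; b = 0; (min(5, b) > min(b, a)) -> false; return 0 | after: res = 0; ((a + b) == abs(-3)) -> false; b = 0; (min(5, b) > min(b, a)) -> false; return 0 — matching result 0.
An exhaustive pass over the 32 declared inputs shows identical outputs.
verdict: equivalent


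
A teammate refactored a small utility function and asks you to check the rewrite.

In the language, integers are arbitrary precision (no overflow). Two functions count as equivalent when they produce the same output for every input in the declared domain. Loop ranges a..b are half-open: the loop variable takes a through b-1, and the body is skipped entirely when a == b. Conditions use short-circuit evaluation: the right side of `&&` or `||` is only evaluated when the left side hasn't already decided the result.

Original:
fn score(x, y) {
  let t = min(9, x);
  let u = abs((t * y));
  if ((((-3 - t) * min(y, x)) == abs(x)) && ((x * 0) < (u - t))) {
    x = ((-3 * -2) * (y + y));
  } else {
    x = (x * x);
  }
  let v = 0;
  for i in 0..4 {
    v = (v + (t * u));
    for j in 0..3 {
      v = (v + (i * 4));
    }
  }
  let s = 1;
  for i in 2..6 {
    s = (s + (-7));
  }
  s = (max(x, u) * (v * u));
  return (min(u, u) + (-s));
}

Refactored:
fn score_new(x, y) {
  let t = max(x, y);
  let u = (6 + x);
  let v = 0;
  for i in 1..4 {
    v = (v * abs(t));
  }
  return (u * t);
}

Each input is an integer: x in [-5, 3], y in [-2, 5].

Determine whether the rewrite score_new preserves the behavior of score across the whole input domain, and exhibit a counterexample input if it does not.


Not equivalent: x=-5, y=-2 separates them (32010 vs -2).
score: t = -5; u = 10; ((((-3 - t) * min(y, x)) == abs(x)) && ((x * 0) < (u - t))) -> false; x = 25; v = 0; [i=0]; v = -50; [j=0]; v = -50; [j=1]; v = -50; [j=2]; v = -50; [i=1]; v = -100; [j=0]; v = -96; [j=1]; v = -92; [j=2]; v = -88; [i=2]; v = -138; [j=0]; v = -130; [j=1]; v = -122; [j=2]; v = -114; [i=3]; v = -164; [j=0]; v = -152; [j=1]; v = -140; [j=2]; v = -128; s = 1; [i=2]; s = -6; [i=3]; s = -13; [i=4]; s = -20; [i=5]; s = -27; s = -32000; return 32010
score_new: t = -2; u = 1; v = 0; [i=1]; v = 0; [i=2]; v = 0; [i=3]; v = 0; return -2
verdict: not equivalent; witness: x=-5, y=-2


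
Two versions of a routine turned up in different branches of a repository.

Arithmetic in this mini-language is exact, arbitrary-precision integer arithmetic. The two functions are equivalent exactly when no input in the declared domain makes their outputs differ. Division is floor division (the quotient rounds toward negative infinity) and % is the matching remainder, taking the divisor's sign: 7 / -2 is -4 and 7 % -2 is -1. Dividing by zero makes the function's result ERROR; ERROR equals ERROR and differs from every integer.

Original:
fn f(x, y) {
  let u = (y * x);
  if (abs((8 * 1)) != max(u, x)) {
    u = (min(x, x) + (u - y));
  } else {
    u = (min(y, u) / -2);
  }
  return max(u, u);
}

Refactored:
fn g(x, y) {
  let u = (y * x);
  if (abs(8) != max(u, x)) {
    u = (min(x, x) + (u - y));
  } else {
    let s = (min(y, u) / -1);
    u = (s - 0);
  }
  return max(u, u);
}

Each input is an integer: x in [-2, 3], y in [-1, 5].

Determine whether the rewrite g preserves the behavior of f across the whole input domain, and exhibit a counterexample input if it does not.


Evaluate both at x=2, y=4.
f: u=8, then (abs((8 * 1)) != max(u, x)) is false, then u=-2, then returns -2
g: u=8, then (abs(8) != max(u, x)) is false, then s=-4, then u=-4, then returns -4
-2 against -4: the behavior changed.
verdict: not equivalent; witness: x=2, y=4


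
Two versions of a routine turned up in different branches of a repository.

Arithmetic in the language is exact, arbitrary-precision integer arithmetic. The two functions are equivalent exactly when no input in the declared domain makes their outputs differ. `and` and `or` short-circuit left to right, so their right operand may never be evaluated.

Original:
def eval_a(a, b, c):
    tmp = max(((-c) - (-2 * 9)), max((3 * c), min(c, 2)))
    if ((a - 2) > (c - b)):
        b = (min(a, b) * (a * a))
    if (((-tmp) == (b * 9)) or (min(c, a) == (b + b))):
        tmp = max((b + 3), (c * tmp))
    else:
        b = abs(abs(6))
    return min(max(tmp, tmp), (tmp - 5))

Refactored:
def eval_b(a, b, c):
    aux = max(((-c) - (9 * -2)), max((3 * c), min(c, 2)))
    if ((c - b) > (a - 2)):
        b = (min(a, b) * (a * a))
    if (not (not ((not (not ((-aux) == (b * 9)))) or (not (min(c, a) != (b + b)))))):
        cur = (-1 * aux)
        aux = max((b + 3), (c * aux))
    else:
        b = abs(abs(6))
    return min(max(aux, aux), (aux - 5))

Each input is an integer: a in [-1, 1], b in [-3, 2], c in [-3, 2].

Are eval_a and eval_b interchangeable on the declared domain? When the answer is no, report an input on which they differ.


There is a counterexample at a=-1, b=0, c=-2: 15 on one side, -3 on the other.
eval_a: tmp=20, then ((a - 2) > (c - b)) is false, then (((-tmp) == (b * 9)) or (min(c, a) == (b + b))) is false, then b=6, then returns 15
eval_b: aux=20, then ((c - b) > (a - 2)) is true, then b=-1, then (not (not ((not (not ((-aux) == (b * 9)))) or (not (min(c, a) != (b + b)))))) is true, then cur=-20, then aux=2, then returns -3
verdict: not equivalent; witness: a=-1, b=0, c=-2


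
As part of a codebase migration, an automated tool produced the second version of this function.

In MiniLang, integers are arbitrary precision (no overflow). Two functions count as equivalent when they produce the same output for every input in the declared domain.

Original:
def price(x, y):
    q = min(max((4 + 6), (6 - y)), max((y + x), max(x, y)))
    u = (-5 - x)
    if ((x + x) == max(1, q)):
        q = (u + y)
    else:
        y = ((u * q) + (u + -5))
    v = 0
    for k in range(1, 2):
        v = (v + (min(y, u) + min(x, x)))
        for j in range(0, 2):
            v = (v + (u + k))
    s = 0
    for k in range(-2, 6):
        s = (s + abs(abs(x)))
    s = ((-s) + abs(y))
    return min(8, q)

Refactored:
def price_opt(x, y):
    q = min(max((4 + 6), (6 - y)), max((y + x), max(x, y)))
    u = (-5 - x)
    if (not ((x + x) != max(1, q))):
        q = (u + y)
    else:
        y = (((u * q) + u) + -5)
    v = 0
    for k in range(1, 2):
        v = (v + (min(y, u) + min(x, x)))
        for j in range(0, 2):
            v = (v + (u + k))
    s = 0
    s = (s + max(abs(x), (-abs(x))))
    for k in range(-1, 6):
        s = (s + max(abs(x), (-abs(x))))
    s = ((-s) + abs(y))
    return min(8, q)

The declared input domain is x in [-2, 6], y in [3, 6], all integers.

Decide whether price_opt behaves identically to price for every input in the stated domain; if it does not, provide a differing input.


The two versions differ — the changes include loop structure differs; arithmetic usage differs; statement counts differ; min/max/abs usage differs; boolean connective usage differs; comparison usage differs.
As a probe, take x=3, y=5: price runs q becomes 8; next u becomes -8; next ((x + x) == max(1, q)) evaluates to false; next y becomes -77; next v becomes 0; next at k=1:; next v becomes -74; next at j=0:; next v becomes -81; next at j=1:; next v becomes -88; next s becomes 0; next at k=-2:; next s becomes 3; next at k=-1:; next s becomes 6; next at k=0:; next s becomes 9; next at k=1:; next s becomes 12; next at k=2:; next s becomes 15; next at k=3:; next s becomes 18; next at k=4:; next s becomes 21; next at k=5:; next s becomes 24; next s becomes 53; next final value 8; price_opt runs q becomes 8; next u becomes -8; next (not ((x + x) != max(1, q))) evaluates to false; next y becomes -77; next v becomes 0; next at k=1:; next v becomes -74; next at j=0:; next v becomes -81; next at j=1:; next v becomes -88; next s becomes 0; next s becomes 3; next at k=-1:; next s becomes 6; next at k=0:; next s becomes 9; next at k=1:; next s becomes 12; next at k=2:; next s becomes 15; next at k=3:; next s becomes 18; next at k=4:; next s becomes 21; next at k=5:; next s becomes 24; next s becomes 53; next final value 8; both end at 8.
Sweeping the whole domain (36 inputs) finds no disagreement.
verdict: equivalent


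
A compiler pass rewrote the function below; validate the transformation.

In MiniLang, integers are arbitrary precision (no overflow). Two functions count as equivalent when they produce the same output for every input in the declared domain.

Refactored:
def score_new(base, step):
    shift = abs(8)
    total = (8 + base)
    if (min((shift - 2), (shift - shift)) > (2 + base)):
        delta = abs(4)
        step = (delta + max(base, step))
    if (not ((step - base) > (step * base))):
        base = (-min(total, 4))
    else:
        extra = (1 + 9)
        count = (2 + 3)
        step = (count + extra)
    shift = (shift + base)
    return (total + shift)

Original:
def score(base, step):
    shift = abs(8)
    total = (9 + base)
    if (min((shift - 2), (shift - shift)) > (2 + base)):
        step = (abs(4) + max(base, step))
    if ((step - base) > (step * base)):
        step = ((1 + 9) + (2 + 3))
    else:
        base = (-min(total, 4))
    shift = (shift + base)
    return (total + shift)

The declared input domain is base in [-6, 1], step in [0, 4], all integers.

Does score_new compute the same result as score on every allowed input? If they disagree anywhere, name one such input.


base=-6, step=0 yields 5 from score but 4 from score_new.
verdict: not equivalent; witness: base=-6, step=0


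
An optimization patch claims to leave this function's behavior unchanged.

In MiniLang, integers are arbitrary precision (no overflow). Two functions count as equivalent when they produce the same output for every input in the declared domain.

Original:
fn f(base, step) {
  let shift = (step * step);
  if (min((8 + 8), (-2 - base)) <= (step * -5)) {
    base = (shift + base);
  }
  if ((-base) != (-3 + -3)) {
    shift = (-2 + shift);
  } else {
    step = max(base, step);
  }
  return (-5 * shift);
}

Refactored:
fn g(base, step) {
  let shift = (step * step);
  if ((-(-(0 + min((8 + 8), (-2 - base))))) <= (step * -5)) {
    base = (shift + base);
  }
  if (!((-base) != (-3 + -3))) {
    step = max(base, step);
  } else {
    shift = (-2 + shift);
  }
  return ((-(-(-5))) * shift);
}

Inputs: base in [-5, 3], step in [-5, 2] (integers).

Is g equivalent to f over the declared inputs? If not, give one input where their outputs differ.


The two are interchangeable: arithmetic usage differs, plus constant usage differs, plus boolean connective usage differs, and every declared input agrees.
Spot check at base=-5, step=2 — f: shift=4, then (min((8 + 8), (-2 - base)) <= (step * -5)) is false, then ((-base) != (-3 + -3)) is true, then shift=2, then returns -10. g: shift=4, then ((-(-(0 + min((8 + 8), (-2 - base))))) <= (step * -5)) is false, then (!((-base) != (-3 + -3))) is false, then shift=2, then returns -10. Both give -10.
Checked all 72 inputs in the declared domain: the outputs agree on every one.
verdict: equivalent


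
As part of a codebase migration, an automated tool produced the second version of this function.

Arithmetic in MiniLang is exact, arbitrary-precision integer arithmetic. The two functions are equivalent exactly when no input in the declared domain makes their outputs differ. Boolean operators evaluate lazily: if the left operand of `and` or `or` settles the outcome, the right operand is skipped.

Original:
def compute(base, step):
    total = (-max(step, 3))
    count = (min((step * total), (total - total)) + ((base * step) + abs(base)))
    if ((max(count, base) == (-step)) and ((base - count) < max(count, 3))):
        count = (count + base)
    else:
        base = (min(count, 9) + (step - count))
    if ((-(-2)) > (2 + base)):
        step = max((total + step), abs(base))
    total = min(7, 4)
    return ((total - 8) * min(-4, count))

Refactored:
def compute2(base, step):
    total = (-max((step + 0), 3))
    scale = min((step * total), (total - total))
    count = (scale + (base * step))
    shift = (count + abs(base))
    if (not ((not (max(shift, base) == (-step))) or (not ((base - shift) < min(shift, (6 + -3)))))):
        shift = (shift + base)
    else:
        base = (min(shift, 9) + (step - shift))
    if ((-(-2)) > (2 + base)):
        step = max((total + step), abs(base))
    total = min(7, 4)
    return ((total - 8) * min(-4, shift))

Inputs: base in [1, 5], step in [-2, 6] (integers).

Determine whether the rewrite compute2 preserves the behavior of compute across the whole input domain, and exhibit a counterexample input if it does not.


There is a behavioral-looking edit here, yet the outcome never shifts on this domain.
Spot check at base=2, step=6 — compute: total := -6 | count := -22 | ((max(count, base) == (-step)) and ((base - count) < max(count, 3))): false | base := 6 | ((-(-2)) > (2 + base)): false | total := 4 | result 88. compute2: total := -6 | scale := -36 | count := -24 | shift := -22 | (not ((not (max(shift, base) == (-step))) or (not ((base - shift) < min(shift, (6 + -3)))))): false | base := 6 | ((-(-2)) > (2 + base)): false | total := 4 | result 88. Both give 88.
Across all 45 domain points the two functions coincide.
verdict: equivalent


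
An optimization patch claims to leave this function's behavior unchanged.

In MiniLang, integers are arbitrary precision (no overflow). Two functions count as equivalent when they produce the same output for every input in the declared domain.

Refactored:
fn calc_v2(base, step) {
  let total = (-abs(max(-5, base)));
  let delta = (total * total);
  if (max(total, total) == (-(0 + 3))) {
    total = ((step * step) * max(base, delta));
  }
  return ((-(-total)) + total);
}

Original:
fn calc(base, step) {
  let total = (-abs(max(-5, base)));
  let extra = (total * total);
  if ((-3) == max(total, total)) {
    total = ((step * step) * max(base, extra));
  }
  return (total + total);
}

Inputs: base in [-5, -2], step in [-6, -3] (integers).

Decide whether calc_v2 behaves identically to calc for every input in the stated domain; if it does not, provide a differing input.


Reading the diff, among the changes: constant usage differs; also arithmetic usage differs; also local variable names differ.
As a probe, take base=-2, step=-6: calc runs total=-2, then extra=4, then ((-3) == max(total, total)) is false, then returns -4; calc_v2 runs total=-2, then delta=4, then (max(total, total) == (-(0 + 3))) is false, then returns -4; both end at -4.
Every one of the 16 inputs gives matching results.
verdict: equivalent


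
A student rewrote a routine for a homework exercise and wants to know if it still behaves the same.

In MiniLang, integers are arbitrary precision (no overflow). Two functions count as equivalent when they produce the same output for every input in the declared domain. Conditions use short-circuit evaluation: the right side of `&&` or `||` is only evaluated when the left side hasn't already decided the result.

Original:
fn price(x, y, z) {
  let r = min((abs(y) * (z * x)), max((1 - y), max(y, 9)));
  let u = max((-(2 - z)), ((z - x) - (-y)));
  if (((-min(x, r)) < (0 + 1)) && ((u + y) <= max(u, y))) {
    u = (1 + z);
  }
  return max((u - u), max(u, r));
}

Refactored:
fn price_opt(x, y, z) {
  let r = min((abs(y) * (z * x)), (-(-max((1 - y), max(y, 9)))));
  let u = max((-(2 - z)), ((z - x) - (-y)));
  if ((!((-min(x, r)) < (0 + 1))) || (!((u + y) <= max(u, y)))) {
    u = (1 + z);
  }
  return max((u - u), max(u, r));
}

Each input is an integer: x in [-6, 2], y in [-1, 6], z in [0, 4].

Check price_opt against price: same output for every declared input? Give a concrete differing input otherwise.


Consider the input x=-6, y=-1, z=0.
price: r = 0; u = 5; (((-min(x, r)) < (0 + 1)) && ((u + y) <= max(u, y))) -> false; return 5
price_opt: r = 0; u = 5; ((!((-min(x, r)) < (0 + 1))) || (!((u + y) <= max(u, y)))) -> true; u = 1; return 1
5 vs 1 — the two versions disagree here.
verdict: not equivalent; witness: x=-6, y=-1, z=0


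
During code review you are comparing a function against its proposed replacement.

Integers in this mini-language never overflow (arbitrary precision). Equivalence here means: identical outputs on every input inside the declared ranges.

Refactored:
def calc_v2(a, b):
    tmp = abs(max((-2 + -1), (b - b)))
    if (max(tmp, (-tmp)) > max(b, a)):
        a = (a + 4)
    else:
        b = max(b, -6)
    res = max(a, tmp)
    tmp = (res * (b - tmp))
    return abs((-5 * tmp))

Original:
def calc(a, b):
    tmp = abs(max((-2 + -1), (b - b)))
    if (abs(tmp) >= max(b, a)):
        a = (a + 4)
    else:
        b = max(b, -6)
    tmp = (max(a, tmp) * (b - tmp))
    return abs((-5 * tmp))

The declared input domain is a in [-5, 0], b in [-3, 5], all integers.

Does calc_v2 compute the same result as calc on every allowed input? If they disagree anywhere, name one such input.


On input a=0, b=-3, calc returns 60 while calc_v2 returns 0.
verdict: not equivalent; witness: a=0, b=-3


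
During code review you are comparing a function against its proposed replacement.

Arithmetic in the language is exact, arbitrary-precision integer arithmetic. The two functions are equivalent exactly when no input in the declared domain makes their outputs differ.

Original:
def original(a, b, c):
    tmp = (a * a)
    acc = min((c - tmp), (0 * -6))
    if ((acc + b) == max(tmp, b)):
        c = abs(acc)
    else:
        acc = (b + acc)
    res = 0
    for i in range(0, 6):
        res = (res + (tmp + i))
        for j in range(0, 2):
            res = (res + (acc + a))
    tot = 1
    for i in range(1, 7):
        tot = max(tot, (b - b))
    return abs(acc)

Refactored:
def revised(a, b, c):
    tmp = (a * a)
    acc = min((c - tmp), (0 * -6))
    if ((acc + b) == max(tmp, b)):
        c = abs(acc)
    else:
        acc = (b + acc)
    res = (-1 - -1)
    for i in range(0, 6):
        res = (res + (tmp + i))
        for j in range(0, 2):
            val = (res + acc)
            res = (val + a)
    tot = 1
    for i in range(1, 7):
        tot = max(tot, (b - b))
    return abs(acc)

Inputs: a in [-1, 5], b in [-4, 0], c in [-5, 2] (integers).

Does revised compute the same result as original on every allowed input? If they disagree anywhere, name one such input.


This is a faithful refactor — statement counts differ; arithmetic usage differs; constant usage differs; local variable names differ, but the computed results match everywhere.
One worked example (a=5, b=-4, c=-2) — original: tmp = 25; acc = -27; ((acc + b) == max(tmp, b)) -> false; acc = -31; res = 0; [i=0]; res = 25; [j=0]; res = -1; [j=1]; res = -27; [i=1]; res = -1; [j=0]; res = -27; [j=1]; res = -53; [i=2]; res = -26; [j=0]; res = -52; [j=1]; res = -78; [i=3]; res = -50; [j=0]; res = -76; [j=1]; res = -102; [i=4]; res = -73; [j=0]; res = -99; [j=1]; res = -125; [i=5]; res = -95; [j=0]; res = -121; [j=1]; res = -147; tot = 1; [i=1]; tot = 1; [i=2]; tot = 1; [i=3]; tot = 1; [i=4]; tot = 1; [i=5]; tot = 1; [i=6]; tot = 1; return 31; revised: tmp = 25; acc = -27; ((acc + b) == max(tmp, b)) -> false; acc = -31; res = 0; [i=0]; res = 25; [j=0]; val = -6; res = -1; [j=1]; val = -32; res = -27; [i=1]; res = -1; [j=0]; val = -32; res = -27; [j=1]; val = -58; res = -53; [i=2]; res = -26; [j=0]; val = -57; res = -52; [j=1]; val = -83; res = -78; [i=3]; res = -50; [j=0]; val = -81; res = -76; [j=1]; val = -107; res = -102; [i=4]; res = -73; [j=0]; val = -104; res = -99; [j=1]; val = -130; res = -125; [i=5]; res = -95; [j=0]; val = -126; res = -121; [j=1]; val = -152; res = -147; tot = 1; [i=1]; tot = 1; [i=2]; tot = 1; [i=3]; tot = 1; [i=4]; tot = 1; [i=5]; tot = 1; [i=6]; tot = 1; return 31; agreement on 31.
An exhaustive pass over the 280 declared inputs shows identical outputs.
verdict: equivalent


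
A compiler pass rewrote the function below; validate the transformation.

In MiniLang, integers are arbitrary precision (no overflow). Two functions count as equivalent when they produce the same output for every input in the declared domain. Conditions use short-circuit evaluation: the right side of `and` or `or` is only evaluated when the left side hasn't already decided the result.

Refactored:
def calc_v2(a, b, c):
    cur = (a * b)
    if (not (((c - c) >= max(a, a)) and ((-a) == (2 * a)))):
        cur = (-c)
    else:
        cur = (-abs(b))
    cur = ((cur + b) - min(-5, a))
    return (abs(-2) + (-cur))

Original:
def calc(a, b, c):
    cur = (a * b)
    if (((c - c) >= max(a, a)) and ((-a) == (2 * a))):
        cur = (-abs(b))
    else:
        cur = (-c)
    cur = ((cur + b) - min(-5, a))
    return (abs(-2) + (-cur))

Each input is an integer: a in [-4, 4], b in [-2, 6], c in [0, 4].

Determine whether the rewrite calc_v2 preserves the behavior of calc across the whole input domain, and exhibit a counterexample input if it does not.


The two are interchangeable: boolean connective usage differs, and every declared input agrees.
As a probe, take a=2, b=-2, c=3: calc runs cur := -4 | (((c - c) >= max(a, a)) and ((-a) == (2 * a))): false | cur := -3 | cur := 0 | result 2; calc_v2 runs cur := -4 | (not (((c - c) >= max(a, a)) and ((-a) == (2 * a)))): true | cur := -3 | cur := 0 | result 2; both end at 2.
An exhaustive pass over the 405 declared inputs shows identical outputs.
verdict: equivalent


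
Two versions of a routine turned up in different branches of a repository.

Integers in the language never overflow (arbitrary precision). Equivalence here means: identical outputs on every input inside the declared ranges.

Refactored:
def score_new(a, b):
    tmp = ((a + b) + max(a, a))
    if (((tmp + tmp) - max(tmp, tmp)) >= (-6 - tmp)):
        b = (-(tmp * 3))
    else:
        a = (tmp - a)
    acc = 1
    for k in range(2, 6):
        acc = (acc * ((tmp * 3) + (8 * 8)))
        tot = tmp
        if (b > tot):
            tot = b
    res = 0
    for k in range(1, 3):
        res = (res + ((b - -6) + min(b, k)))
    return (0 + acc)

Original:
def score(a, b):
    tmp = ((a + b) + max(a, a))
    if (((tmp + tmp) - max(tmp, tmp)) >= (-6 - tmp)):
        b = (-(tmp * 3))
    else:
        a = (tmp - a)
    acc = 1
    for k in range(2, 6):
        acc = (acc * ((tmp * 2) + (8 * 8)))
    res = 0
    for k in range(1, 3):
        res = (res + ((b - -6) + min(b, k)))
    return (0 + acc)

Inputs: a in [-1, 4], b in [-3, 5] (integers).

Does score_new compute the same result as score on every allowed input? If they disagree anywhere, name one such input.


These are not equivalent — on a=-1, b=-3 the outputs split (8503056 vs 5764801).
score: tmp=-5, then (((tmp + tmp) - max(tmp, tmp)) >= (-6 - tmp)) is false, then a=-4, then acc=1, then (k=2), then acc=54, then (k=3), then acc=2916, then (k=4), then acc=157464, then (k=5), then acc=8503056, then res=0, then (k=1), then res=0, then (k=2), then res=0, then returns 8503056
score_new: tmp=-5, then (((tmp + tmp) - max(tmp, tmp)) >= (-6 - tmp)) is false, then a=-4, then acc=1, then (k=2), then acc=49, then tot=-5, then (b > tot) is true, then tot=-3, then (k=3), then acc=2401, then tot=-5, then (b > tot) is true, then tot=-3, then (k=4), then acc=117649, then tot=-5, then (b > tot) is true, then tot=-3, then (k=5), then acc=5764801, then tot=-5, then (b > tot) is true, then tot=-3, then res=0, then (k=1), then res=0, then (k=2), then res=0, then returns 5764801
verdict: not equivalent; witness: a=-1, b=-3


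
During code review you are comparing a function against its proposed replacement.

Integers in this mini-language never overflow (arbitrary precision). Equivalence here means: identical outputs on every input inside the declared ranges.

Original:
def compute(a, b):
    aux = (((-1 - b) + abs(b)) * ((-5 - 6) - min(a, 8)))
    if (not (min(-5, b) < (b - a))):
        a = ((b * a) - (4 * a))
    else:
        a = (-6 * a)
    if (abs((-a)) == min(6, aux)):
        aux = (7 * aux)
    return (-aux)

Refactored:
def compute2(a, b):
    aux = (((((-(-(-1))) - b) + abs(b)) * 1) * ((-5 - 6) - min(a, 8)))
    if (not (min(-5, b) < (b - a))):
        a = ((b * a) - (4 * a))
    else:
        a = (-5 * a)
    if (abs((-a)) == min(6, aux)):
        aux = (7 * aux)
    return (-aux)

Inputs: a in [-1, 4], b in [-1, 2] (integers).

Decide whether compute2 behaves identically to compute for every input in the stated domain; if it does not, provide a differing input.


Run the pair on a=-1, b=0.
compute: aux := 10 | (not (min(-5, b) < (b - a))): false | a := 6 | (abs((-a)) == min(6, aux)): true | aux := 70 | result -70
compute2: aux := 10 | (not (min(-5, b) < (b - a))): false | a := 5 | (abs((-a)) == min(6, aux)): false | result -10
-70 vs -10 — the two versions disagree here.
verdict: not equivalent; witness: a=-1, b=0


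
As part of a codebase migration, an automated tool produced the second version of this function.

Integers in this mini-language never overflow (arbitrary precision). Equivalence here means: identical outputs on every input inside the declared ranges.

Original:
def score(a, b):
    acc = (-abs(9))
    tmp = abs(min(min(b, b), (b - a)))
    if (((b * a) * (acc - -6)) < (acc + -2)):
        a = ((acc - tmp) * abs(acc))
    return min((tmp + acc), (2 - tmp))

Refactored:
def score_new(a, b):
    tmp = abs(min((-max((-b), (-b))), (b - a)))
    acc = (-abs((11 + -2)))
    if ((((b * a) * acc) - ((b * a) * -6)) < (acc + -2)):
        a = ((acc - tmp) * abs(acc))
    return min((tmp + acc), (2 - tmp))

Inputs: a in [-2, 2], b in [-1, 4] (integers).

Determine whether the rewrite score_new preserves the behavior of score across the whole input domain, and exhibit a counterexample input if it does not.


Reading the diff, among the changes: constant usage differs; and min/max/abs usage differs; and arithmetic usage differs.
One worked example (a=-1, b=4) — score: acc=-9, then tmp=4, then (((b * a) * (acc - -6)) < (acc + -2)) is false, then returns -5; score_new: tmp=4, then acc=-9, then ((((b * a) * acc) - ((b * a) * -6)) < (acc + -2)) is false, then returns -5; agreement on -5.
Checked all 30 inputs in the declared domain: the outputs agree on every one.
verdict: equivalent


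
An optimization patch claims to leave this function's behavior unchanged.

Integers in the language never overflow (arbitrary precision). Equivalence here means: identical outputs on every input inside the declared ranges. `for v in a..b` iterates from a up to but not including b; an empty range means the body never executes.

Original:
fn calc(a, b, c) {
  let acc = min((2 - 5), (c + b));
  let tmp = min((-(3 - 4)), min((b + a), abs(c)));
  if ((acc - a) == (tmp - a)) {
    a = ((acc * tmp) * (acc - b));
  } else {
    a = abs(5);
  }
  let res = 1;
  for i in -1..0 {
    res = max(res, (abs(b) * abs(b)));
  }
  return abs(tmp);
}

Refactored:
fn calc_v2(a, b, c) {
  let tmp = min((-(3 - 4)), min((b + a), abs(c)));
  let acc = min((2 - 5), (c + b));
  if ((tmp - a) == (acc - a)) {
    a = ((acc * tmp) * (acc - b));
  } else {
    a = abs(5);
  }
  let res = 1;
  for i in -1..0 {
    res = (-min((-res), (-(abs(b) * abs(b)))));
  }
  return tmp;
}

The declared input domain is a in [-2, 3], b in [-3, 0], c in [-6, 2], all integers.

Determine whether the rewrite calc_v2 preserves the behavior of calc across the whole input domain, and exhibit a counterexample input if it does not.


The rewrite breaks on a=-2, b=-3, c=-6, where the results are 5 and -5.
calc: acc := -9 | tmp := -5 | ((acc - a) == (tmp - a)): false | a := 5 | res := 1 | iter i=-1: | res := 9 | result 5
calc_v2: tmp := -5 | acc := -9 | ((tmp - a) == (acc - a)): false | a := 5 | res := 1 | iter i=-1: | res := 9 | result -5
verdict: not equivalent; witness: a=-2, b=-3, c=-6


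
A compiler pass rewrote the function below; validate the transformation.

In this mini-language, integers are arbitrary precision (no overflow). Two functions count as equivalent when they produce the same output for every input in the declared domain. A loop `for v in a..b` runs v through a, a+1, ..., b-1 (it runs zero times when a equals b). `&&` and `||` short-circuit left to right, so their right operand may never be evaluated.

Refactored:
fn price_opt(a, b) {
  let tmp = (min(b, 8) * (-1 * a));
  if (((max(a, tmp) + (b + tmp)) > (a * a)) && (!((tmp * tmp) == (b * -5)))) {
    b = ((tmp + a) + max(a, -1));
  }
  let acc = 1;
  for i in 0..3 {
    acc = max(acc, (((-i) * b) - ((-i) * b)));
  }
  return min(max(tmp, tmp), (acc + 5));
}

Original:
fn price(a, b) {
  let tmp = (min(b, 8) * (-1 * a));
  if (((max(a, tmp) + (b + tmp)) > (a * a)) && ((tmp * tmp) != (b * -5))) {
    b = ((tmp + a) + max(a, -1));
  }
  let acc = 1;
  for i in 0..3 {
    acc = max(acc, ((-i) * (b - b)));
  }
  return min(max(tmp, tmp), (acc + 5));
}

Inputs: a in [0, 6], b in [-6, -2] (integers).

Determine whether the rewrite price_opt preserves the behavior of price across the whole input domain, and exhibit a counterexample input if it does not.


Equivalent — the differences include arithmetic usage differs, and boolean connective usage differs, and comparison usage differs, yet no declared input distinguishes the two.
As a probe, take a=5, b=-5: price runs tmp=25, then (((max(a, tmp) + (b + tmp)) > (a * a)) && ((tmp * tmp) != (b * -5))) is true, then b=35, then acc=1, then (i=0), then acc=1, then (i=1), then acc=1, then (i=2), then acc=1, then returns 6; price_opt runs tmp=25, then (((max(a, tmp) + (b + tmp)) > (a * a)) && (!((tmp * tmp) == (b * -5)))) is true, then b=35, then acc=1, then (i=0), then acc=1, then (i=1), then acc=1, then (i=2), then acc=1, then returns 6; both end at 6.
An exhaustive pass over the 35 declared inputs shows identical outputs.
verdict: equivalent


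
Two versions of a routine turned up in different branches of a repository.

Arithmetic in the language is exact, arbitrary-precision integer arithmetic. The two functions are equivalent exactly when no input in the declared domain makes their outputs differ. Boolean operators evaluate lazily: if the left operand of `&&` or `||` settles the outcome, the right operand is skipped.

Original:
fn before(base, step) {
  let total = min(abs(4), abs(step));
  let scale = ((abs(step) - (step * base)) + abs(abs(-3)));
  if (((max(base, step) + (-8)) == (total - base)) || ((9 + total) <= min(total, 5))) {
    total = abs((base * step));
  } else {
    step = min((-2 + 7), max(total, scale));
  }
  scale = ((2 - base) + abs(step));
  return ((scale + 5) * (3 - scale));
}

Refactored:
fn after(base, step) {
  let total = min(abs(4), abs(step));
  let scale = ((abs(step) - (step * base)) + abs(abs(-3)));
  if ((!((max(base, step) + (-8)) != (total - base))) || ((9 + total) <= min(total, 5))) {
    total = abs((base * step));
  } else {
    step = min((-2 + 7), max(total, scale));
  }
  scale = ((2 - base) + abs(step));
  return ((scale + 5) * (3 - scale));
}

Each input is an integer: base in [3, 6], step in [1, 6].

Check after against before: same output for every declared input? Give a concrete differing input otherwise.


Behavior is preserved: although boolean connective usage differs; also comparison usage differs, the outputs never diverge.
As a probe, take base=4, step=5: before runs total=4, then scale=-12, then (((max(base, step) + (-8)) == (total - base)) || ((9 + total) <= min(total, 5))) is false, then step=4, then scale=2, then returns 7; after runs total=4, then scale=-12, then ((!((max(base, step) + (-8)) != (total - base))) || ((9 + total) <= min(total, 5))) is false, then step=4, then scale=2, then returns 7; both end at 7.
Sweeping the whole domain (24 inputs) finds no disagreement.
verdict: equivalent


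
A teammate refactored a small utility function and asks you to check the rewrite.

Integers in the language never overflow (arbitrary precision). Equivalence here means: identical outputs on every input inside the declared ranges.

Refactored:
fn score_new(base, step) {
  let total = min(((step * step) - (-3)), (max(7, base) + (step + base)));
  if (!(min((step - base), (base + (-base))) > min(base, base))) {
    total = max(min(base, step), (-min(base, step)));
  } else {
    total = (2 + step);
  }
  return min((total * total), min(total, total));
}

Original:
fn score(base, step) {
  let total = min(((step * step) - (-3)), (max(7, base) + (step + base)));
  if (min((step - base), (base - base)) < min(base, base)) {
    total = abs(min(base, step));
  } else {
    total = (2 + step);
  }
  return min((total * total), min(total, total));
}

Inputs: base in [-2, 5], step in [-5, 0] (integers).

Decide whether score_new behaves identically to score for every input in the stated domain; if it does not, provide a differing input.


These are not equivalent — on base=-2, step=-4 the outputs split (-2 vs 4).
score: total becomes 1; next (min((step - base), (base - base)) < min(base, base)) evaluates to false; next total becomes -2; next final value -2
score_new: total becomes 1; next (!(min((step - base), (base + (-base))) > min(base, base))) evaluates to true; next total becomes 4; next final value 4
verdict: not equivalent; witness: base=-2, step=-4


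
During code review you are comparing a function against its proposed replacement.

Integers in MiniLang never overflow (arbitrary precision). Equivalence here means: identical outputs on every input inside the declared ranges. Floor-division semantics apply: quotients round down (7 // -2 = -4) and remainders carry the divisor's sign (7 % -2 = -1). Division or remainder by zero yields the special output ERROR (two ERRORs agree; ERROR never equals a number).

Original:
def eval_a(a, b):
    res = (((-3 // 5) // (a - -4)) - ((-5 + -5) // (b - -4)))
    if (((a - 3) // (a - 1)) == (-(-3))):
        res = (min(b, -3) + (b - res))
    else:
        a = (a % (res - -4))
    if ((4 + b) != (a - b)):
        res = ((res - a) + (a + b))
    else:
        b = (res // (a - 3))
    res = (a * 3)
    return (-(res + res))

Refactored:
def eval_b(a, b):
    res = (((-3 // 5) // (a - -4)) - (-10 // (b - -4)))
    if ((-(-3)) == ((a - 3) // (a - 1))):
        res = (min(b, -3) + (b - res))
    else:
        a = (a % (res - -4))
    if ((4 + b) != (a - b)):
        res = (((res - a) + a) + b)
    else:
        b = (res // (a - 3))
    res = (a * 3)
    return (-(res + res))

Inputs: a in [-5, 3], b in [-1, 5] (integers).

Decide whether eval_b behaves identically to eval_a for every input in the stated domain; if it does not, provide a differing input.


Equivalent — the differences include arithmetic usage differs; also constant usage differs, yet no declared input distinguishes the two.
Spot check at a=-3, b=-1 — eval_a: res := 3 | (((a - 3) // (a - 1)) == (-(-3))): false | a := 4 | ((4 + b) != (a - b)): true | res := 2 | res := 12 | result -24. eval_b: res := 3 | ((-(-3)) == ((a - 3) // (a - 1))): false | a := 4 | ((4 + b) != (a - b)): true | res := 2 | res := 12 | result -24. Both give -24.
An exhaustive pass over the 63 declared inputs shows identical outputs.
verdict: equivalent
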